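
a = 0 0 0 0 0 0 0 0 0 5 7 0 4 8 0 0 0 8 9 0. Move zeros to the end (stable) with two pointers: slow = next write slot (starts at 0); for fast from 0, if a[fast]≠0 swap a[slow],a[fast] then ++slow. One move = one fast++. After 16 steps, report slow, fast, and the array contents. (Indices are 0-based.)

(s=0,f=0) a[fast]=0 → fast++
(s=0,f=1) a[fast]=0 → fast++
(s=0,f=2) a[fast]=0 → fast++
(s=0,f=3) a[fast]=0 → fast++
(s=0,f=4) a[fast]=0 → fast++
(s=0,f=5) a[fast]=0 → fast++
(s=0,f=6) a[fast]=0 → fast++
(s=0,f=7) a[fast]=0 → fast++
(s=0,f=8) a[fast]=0 → fast++
(s=0,f=9) a[fast]=5≠0 swap→a[0]=5 → slow++,fast++
(s=1,f=10) a[fast]=7≠0 swap→a[1]=7 → slow++,fast++
(s=2,f=11) a[fast]=0 → fast++
(s=2,f=12) a[fast]=4≠0 swap→a[2]=4 → slow++,fast++
(s=3,f=13) a[fast]=8≠0 swap→a[3]=8 → slow++,fast++
(s=4,f=14) a[fast]=0 → fast++
(s=4,f=15) a[fast]=0 → fast++

slow=4, fast=16, a=[5, 7, 4, 8, 0, 0, 0, 0, 0, 0, 0, 0, 0, 0, 0, 0, 0, 8, 9, 0]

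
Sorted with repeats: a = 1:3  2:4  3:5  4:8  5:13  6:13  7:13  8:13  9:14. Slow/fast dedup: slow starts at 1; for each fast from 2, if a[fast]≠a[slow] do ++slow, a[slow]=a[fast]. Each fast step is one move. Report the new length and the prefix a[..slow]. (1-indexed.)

length 6; prefix = [3, 4, 5, 8, 13, 14]

slow=1 fast=2: a[fast]=4≠a[slow]=3 write a[2]=4, slow++,fast++
slow=2 fast=3: a[fast]=5≠a[slow]=4 write a[3]=5, slow++,fast++
slow=3 fast=4: a[fast]=8≠a[slow]=5 write a[4]=8, slow++,fast++
slow=4 fast=5: a[fast]=13≠a[slow]=8 write a[5]=13, slow++,fast++
slow=5 fast=6: a[fast]=13=a[slow] dup, fast++
slow=5 fast=7: a[fast]=13=a[slow] dup, fast++
slow=5 fast=8: a[fast]=13=a[slow] dup, fast++
slow=5 fast=9: a[fast]=14≠a[slow]=13 write a[6]=14, slow++,fast++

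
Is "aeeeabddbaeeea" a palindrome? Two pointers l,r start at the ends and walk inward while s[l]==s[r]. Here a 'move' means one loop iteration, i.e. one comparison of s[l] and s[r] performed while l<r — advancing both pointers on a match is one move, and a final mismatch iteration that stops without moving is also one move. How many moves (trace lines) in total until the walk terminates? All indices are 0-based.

7 moves

l=0 r=13: 'a'=='a', l++,r--
l=1 r=12: 'e'=='e', l++,r--
l=2 r=11: 'e'=='e', l++,r--
l=3 r=10: 'e'=='e', l++,r--
l=4 r=9: 'a'=='a', l++,r--
l=5 r=8: 'b'=='b', l++,r--
l=6 r=7: 'd'=='d', l++,r--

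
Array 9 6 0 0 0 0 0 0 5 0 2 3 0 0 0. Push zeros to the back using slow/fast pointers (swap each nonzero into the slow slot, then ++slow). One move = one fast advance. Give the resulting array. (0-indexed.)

[9, 6, 5, 2, 3, 0, 0, 0, 0, 0, 0, 0, 0, 0, 0]

slow=0 fast=0: a[fast]=9≠0 swap→a[0]=9, slow++,fast++
slow=1 fast=1: a[fast]=6≠0 swap→a[1]=6, slow++,fast++
slow=2 fast=2: a[fast]=0, fast++
slow=2 fast=3: a[fast]=0, fast++
slow=2 fast=4: a[fast]=0, fast++
slow=2 fast=5: a[fast]=0, fast++
slow=2 fast=6: a[fast]=0, fast++
slow=2 fast=7: a[fast]=0, fast++
slow=2 fast=8: a[fast]=5≠0 swap→a[2]=5, slow++,fast++
slow=3 fast=9: a[fast]=0, fast++
slow=3 fast=10: a[fast]=2≠0 swap→a[3]=2, slow++,fast++
slow=4 fast=11: a[fast]=3≠0 swap→a[4]=3, slow++,fast++
slow=5 fast=12: a[fast]=0, fast++
slow=5 fast=13: a[fast]=0, fast++
slow=5 fast=14: a[fast]=0, fast++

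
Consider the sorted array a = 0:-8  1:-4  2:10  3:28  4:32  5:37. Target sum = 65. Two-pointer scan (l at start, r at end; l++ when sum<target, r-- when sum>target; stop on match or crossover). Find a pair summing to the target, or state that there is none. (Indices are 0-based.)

[0,5] -8+37=29 <65 → l++
[1,5] -4+37=33 <65 → l++
[2,5] 10+37=47 <65 → l++
[3,5] 28+37=65 → found

(28, 37)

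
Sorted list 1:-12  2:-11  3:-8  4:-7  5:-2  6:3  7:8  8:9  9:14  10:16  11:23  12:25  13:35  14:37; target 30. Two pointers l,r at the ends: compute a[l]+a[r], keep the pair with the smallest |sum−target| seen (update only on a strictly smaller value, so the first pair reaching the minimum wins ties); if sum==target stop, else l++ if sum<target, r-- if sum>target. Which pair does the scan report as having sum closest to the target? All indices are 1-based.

[1,14] -12+37=25 d=5 * → l++
[2,14] -11+37=26 d=4 * → l++
[3,14] -8+37=29 d=1 * → l++
[4,14] -7+37=30 d=0 * → stop

pair (-7, 37) with sum 30 (|Δ|=0)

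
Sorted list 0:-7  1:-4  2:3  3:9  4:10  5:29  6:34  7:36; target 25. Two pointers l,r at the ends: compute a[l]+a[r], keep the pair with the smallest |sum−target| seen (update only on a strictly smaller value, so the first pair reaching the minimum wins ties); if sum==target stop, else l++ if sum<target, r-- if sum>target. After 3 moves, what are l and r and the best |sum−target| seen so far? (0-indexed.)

[0,7] -7+36=29 d=4 * → r--
[0,6] -7+34=27 d=2 * → r--
[0,5] -7+29=22 d=3 → l++

l=1, r=5, best |Δ|=2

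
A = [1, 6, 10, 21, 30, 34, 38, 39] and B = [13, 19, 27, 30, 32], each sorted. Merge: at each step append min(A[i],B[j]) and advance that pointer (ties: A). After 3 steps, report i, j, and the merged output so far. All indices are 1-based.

[i=1,j=1] A[i]=1<=B[j]=13 take 1 → i++
[i=2,j=1] A[i]=6<=B[j]=13 take 6 → i++
[i=3,j=1] A[i]=10<=B[j]=13 take 10 → i++

i=4, j=1, merged so far=[1, 6, 10]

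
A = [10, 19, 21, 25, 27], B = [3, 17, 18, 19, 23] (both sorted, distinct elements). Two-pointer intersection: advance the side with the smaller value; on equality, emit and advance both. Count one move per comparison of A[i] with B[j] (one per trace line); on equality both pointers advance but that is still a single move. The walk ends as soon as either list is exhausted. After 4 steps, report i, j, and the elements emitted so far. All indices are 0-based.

i=0 j=0: 10>3, j++
i=0 j=1: 10<17, i++
i=1 j=1: 19>17, j++
i=1 j=2: 19>18, j++

i=1, j=3, emitted=[]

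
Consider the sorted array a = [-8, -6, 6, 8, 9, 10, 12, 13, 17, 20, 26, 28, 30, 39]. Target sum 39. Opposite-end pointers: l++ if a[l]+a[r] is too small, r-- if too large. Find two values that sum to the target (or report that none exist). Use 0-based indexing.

(9, 30)

[0,13] -8+39=31 <39 → l++
[1,13] -6+39=33 <39 → l++
[2,13] 6+39=45 >39 → r--
[2,12] 6+30=36 <39 → l++
[3,12] 8+30=38 <39 → l++
[4,12] 9+30=39 → found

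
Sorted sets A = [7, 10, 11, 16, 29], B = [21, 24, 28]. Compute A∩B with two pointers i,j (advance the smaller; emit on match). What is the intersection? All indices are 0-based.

i=0 j=0: 7<21, i++
i=1 j=0: 10<21, i++
i=2 j=0: 11<21, i++
i=3 j=0: 16<21, i++
i=4 j=0: 29>21, j++
i=4 j=1: 29>24, j++
i=4 j=2: 29>28, j++

intersection = []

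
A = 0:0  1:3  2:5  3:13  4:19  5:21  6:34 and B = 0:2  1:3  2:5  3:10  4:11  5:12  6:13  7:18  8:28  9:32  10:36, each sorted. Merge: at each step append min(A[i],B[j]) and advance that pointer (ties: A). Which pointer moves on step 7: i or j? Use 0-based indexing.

j

[i=0,j=0] A[i]=0<=B[j]=2 take 0 → i++
[i=1,j=0] A[i]=3>B[j]=2 take 2 → j++
[i=1,j=1] A[i]=3<=B[j]=3 take 3 → i++
[i=2,j=1] A[i]=5>B[j]=3 take 3 → j++
[i=2,j=2] A[i]=5<=B[j]=5 take 5 → i++
[i=3,j=2] A[i]=13>B[j]=5 take 5 → j++
[i=3,j=3] A[i]=13>B[j]=10 take 10 → j++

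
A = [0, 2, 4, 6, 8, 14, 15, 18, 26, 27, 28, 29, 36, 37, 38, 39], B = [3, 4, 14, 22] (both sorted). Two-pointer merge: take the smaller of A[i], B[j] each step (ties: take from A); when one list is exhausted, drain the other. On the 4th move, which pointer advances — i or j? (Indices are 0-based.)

[i=0,j=0] A[i]=0<=B[j]=3 take 0 → i++
[i=1,j=0] A[i]=2<=B[j]=3 take 2 → i++
[i=2,j=0] A[i]=4>B[j]=3 take 3 → j++
[i=2,j=1] A[i]=4<=B[j]=4 take 4 → i++

i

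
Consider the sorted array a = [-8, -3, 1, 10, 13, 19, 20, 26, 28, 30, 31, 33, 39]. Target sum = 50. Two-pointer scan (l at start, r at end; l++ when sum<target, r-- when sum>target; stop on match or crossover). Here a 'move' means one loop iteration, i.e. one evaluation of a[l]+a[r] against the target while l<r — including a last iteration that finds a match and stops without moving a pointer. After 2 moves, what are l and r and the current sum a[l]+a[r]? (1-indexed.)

l=3, r=13, sum=40

l=1 r=13: -8+39=31 <50, l++
l=2 r=13: -3+39=36 <50, l++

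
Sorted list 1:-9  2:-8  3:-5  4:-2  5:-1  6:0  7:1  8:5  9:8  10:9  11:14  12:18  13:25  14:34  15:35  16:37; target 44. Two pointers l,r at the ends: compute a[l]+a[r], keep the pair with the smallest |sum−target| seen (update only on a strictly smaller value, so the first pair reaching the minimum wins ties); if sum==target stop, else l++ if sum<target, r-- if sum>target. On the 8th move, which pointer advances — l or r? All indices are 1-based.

l

[1,16] -9+37=28 d=16 * → l++
[2,16] -8+37=29 d=15 * → l++
[3,16] -5+37=32 d=12 * → l++
[4,16] -2+37=35 d=9 * → l++
[5,16] -1+37=36 d=8 * → l++
[6,16] 0+37=37 d=7 * → l++
[7,16] 1+37=38 d=6 * → l++
[8,16] 5+37=42 d=2 * → l++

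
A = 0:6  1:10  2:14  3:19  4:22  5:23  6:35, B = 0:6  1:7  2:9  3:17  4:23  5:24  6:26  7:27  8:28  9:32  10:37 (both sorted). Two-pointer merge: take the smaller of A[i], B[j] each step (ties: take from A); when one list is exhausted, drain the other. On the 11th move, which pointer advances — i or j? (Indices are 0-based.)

[i=0,j=0] A[i]=6<=B[j]=6 take 6 → i++
[i=1,j=0] A[i]=10>B[j]=6 take 6 → j++
[i=1,j=1] A[i]=10>B[j]=7 take 7 → j++
[i=1,j=2] A[i]=10>B[j]=9 take 9 → j++
[i=1,j=3] A[i]=10<=B[j]=17 take 10 → i++
[i=2,j=3] A[i]=14<=B[j]=17 take 14 → i++
[i=3,j=3] A[i]=19>B[j]=17 take 17 → j++
[i=3,j=4] A[i]=19<=B[j]=23 take 19 → i++
[i=4,j=4] A[i]=22<=B[j]=23 take 22 → i++
[i=5,j=4] A[i]=23<=B[j]=23 take 23 → i++
[i=6,j=4] A[i]=35>B[j]=23 take 23 → j++

j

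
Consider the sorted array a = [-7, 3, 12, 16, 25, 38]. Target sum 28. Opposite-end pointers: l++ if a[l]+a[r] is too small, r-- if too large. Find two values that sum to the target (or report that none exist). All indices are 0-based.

(3, 25)

[0,5] -7+38=31 >28 → r--
[0,4] -7+25=18 <28 → l++
[1,4] 3+25=28 → found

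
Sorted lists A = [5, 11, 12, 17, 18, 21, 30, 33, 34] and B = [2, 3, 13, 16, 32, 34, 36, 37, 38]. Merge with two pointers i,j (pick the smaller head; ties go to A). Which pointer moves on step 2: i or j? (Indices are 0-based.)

j

i=0 j=0: A[i]=5>B[j]=2 take 2, j++
i=0 j=1: A[i]=5>B[j]=3 take 3, j++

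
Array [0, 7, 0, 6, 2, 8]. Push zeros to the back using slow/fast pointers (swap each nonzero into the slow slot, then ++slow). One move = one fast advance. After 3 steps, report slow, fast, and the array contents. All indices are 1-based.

slow=2, fast=4, a=[7, 0, 0, 6, 2, 8]

(s=1,f=1) a[fast]=0 → fast++
(s=1,f=2) a[fast]=7≠0 swap→a[1]=7 → slow++,fast++
(s=2,f=3) a[fast]=0 → fast++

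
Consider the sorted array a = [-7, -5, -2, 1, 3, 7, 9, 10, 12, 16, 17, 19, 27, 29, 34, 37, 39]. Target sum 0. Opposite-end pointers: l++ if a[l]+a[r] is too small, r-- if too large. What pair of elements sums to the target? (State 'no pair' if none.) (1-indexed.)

(-7, 7)

[1,17] -7+39=32 >0 → r--
[1,16] -7+37=30 >0 → r--
[1,15] -7+34=27 >0 → r--
[1,14] -7+29=22 >0 → r--
[1,13] -7+27=20 >0 → r--
[1,12] -7+19=12 >0 → r--
[1,11] -7+17=10 >0 → r--
[1,10] -7+16=9 >0 → r--
[1,9] -7+12=5 >0 → r--
[1,8] -7+10=3 >0 → r--
[1,7] -7+9=2 >0 → r--
[1,6] -7+7=0 → found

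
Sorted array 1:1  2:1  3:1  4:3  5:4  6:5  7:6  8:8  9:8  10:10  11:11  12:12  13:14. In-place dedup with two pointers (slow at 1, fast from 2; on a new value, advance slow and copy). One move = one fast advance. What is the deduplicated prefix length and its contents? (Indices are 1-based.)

length 10; prefix = [1, 3, 4, 5, 6, 8, 10, 11, 12, 14]

slow=1 fast=2: a[fast]=1=a[slow] dup, fast++
slow=1 fast=3: a[fast]=1=a[slow] dup, fast++
slow=1 fast=4: a[fast]=3≠a[slow]=1 write a[2]=3, slow++,fast++
slow=2 fast=5: a[fast]=4≠a[slow]=3 write a[3]=4, slow++,fast++
slow=3 fast=6: a[fast]=5≠a[slow]=4 write a[4]=5, slow++,fast++
slow=4 fast=7: a[fast]=6≠a[slow]=5 write a[5]=6, slow++,fast++
slow=5 fast=8: a[fast]=8≠a[slow]=6 write a[6]=8, slow++,fast++
slow=6 fast=9: a[fast]=8=a[slow] dup, fast++
slow=6 fast=10: a[fast]=10≠a[slow]=8 write a[7]=10, slow++,fast++
slow=7 fast=11: a[fast]=11≠a[slow]=10 write a[8]=11, slow++,fast++
slow=8 fast=12: a[fast]=12≠a[slow]=11 write a[9]=12, slow++,fast++
slow=9 fast=13: a[fast]=14≠a[slow]=12 write a[10]=14, slow++,fast++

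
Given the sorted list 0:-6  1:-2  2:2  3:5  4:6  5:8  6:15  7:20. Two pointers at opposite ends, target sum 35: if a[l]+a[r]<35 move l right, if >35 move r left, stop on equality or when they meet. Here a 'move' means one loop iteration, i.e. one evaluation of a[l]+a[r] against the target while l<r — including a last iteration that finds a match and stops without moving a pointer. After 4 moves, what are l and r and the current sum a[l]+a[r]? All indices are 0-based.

[0,7] -6+20=14 <35 → l++
[1,7] -2+20=18 <35 → l++
[2,7] 2+20=22 <35 → l++
[3,7] 5+20=25 <35 → l++

l=4, r=7, sum=26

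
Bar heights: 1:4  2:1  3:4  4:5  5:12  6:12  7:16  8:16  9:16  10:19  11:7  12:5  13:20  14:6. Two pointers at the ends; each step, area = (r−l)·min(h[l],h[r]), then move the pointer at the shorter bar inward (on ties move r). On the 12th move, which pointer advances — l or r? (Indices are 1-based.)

l

l=1 r=14: min(4,6)*13=52 best=52 *, l++
l=2 r=14: min(1,6)*12=12 best=52, l++
l=3 r=14: min(4,6)*11=44 best=52, l++
l=4 r=14: min(5,6)*10=50 best=52, l++
l=5 r=14: min(12,6)*9=54 best=54 *, r--
l=5 r=13: min(12,20)*8=96 best=96 *, l++
l=6 r=13: min(12,20)*7=84 best=96, l++
l=7 r=13: min(16,20)*6=96 best=96, l++
l=8 r=13: min(16,20)*5=80 best=96, l++
l=9 r=13: min(16,20)*4=64 best=96, l++
l=10 r=13: min(19,20)*3=57 best=96, l++
l=11 r=13: min(7,20)*2=14 best=96, l++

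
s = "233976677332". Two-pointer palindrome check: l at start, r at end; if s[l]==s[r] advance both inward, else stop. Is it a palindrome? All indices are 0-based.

not a palindrome (mismatch at 3,8)

l=0 r=11: '2'=='2', l++,r--
l=1 r=10: '3'=='3', l++,r--
l=2 r=9: '3'=='3', l++,r--
l=3 r=8: '9'!='7', stop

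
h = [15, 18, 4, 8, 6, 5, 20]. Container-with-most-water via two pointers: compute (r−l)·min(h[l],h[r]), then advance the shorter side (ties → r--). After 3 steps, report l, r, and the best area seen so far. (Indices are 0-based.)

l=3, r=6, best area=90

[0,6] min(15,20)*6=90 best=90 * → l++
[1,6] min(18,20)*5=90 best=90 → l++
[2,6] min(4,20)*4=16 best=90 → l++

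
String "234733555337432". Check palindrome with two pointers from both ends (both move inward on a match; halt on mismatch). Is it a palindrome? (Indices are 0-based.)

[0,14] '2'=='2' → l++,r--
[1,13] '3'=='3' → l++,r--
[2,12] '4'=='4' → l++,r--
[3,11] '7'=='7' → l++,r--
[4,10] '3'=='3' → l++,r--
[5,9] '3'=='3' → l++,r--
[6,8] '5'=='5' → l++,r--

palindrome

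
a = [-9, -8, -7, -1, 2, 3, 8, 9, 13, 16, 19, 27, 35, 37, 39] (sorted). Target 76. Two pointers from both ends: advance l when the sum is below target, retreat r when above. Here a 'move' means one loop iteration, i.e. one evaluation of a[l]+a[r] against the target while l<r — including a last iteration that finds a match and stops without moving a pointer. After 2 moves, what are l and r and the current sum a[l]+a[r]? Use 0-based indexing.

l=2, r=14, sum=32

l=0 r=14: -9+39=30 <76, l++
l=1 r=14: -8+39=31 <76, l++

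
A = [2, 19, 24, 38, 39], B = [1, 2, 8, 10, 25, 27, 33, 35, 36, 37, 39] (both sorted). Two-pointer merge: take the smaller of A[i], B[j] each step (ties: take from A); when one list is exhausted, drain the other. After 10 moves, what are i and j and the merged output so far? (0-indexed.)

i=3, j=7, merged so far=[1, 2, 2, 8, 10, 19, 24, 25, 27, 33]

i=0 j=0: A[i]=2>B[j]=1 take 1, j++
i=0 j=1: A[i]=2<=B[j]=2 take 2, i++
i=1 j=1: A[i]=19>B[j]=2 take 2, j++
i=1 j=2: A[i]=19>B[j]=8 take 8, j++
i=1 j=3: A[i]=19>B[j]=10 take 10, j++
i=1 j=4: A[i]=19<=B[j]=25 take 19, i++
i=2 j=4: A[i]=24<=B[j]=25 take 24, i++
i=3 j=4: A[i]=38>B[j]=25 take 25, j++
i=3 j=5: A[i]=38>B[j]=27 take 27, j++
i=3 j=6: A[i]=38>B[j]=33 take 33, j++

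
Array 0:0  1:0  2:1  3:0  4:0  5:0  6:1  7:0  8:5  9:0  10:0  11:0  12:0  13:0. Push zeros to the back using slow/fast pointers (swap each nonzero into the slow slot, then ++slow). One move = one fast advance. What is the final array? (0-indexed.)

[1, 1, 5, 0, 0, 0, 0, 0, 0, 0, 0, 0, 0, 0]

(s=0,f=0) a[fast]=0 → fast++
(s=0,f=1) a[fast]=0 → fast++
(s=0,f=2) a[fast]=1≠0 swap→a[0]=1 → slow++,fast++
(s=1,f=3) a[fast]=0 → fast++
(s=1,f=4) a[fast]=0 → fast++
(s=1,f=5) a[fast]=0 → fast++
(s=1,f=6) a[fast]=1≠0 swap→a[1]=1 → slow++,fast++
(s=2,f=7) a[fast]=0 → fast++
(s=2,f=8) a[fast]=5≠0 swap→a[2]=5 → slow++,fast++
(s=3,f=9) a[fast]=0 → fast++
(s=3,f=10) a[fast]=0 → fast++
(s=3,f=11) a[fast]=0 → fast++
(s=3,f=12) a[fast]=0 → fast++
(s=3,f=13) a[fast]=0 → fast++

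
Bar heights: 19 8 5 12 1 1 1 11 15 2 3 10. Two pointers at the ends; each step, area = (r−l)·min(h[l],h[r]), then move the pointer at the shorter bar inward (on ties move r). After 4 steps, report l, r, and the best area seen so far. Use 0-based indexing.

l=0, r=7, best area=120

[0,11] min(19,10)*11=110 best=110 * → r--
[0,10] min(19,3)*10=30 best=110 → r--
[0,9] min(19,2)*9=18 best=110 → r--
[0,8] min(19,15)*8=120 best=120 * → r--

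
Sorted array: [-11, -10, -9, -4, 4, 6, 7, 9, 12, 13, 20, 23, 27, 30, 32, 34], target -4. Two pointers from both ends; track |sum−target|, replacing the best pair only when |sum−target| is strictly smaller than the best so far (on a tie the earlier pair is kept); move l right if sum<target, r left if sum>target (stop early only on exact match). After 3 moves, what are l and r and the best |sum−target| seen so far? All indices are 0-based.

l=0, r=12, best |Δ|=23

[0,15] -11+34=23 d=27 * → r--
[0,14] -11+32=21 d=25 * → r--
[0,13] -11+30=19 d=23 * → r--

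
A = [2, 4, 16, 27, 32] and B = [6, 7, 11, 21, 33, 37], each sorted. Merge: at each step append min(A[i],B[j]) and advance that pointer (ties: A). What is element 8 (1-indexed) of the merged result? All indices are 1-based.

merged[8] = 27

i=1 j=1: A[i]=2<=B[j]=6 take 2, i++
i=2 j=1: A[i]=4<=B[j]=6 take 4, i++
i=3 j=1: A[i]=16>B[j]=6 take 6, j++
i=3 j=2: A[i]=16>B[j]=7 take 7, j++
i=3 j=3: A[i]=16>B[j]=11 take 11, j++
i=3 j=4: A[i]=16<=B[j]=21 take 16, i++
i=4 j=4: A[i]=27>B[j]=21 take 21, j++
i=4 j=5: A[i]=27<=B[j]=33 take 27, i++
i=5 j=5: A[i]=32<=B[j]=33 take 32, i++
i=6 j=5: A done, take B[j]=33, j++
i=6 j=6: A done, take B[j]=37, j++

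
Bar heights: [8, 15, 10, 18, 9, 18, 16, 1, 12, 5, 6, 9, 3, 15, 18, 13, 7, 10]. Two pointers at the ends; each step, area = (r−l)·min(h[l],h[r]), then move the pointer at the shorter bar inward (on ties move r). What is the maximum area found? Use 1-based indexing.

[1,18] min(8,10)*17=136 best=136 * → l++
[2,18] min(15,10)*16=160 best=160 * → r--
[2,17] min(15,7)*15=105 best=160 → r--
[2,16] min(15,13)*14=182 best=182 * → r--
[2,15] min(15,18)*13=195 best=195 * → l++
[3,15] min(10,18)*12=120 best=195 → l++
[4,15] min(18,18)*11=198 best=198 * → r--
[4,14] min(18,15)*10=150 best=198 → r--
[4,13] min(18,3)*9=27 best=198 → r--
[4,12] min(18,9)*8=72 best=198 → r--
[4,11] min(18,6)*7=42 best=198 → r--
[4,10] min(18,5)*6=30 best=198 → r--
[4,9] min(18,12)*5=60 best=198 → r--
[4,8] min(18,1)*4=4 best=198 → r--
[4,7] min(18,16)*3=48 best=198 → r--
[4,6] min(18,18)*2=36 best=198 → r--
[4,5] min(18,9)*1=9 best=198 → r--

max area = 198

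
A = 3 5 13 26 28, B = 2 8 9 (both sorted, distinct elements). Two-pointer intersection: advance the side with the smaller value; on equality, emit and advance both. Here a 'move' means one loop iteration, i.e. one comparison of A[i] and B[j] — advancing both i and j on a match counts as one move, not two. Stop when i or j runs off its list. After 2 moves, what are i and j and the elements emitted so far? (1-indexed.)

i=1 j=1: 3>2, j++
i=1 j=2: 3<8, i++

i=2, j=2, emitted=[]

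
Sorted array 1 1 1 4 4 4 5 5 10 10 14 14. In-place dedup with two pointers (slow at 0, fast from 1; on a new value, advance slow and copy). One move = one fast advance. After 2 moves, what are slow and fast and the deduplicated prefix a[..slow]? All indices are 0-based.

slow=0, fast=3, prefix=[1]

slow=0 fast=1: a[fast]=1=a[slow] dup, fast++
slow=0 fast=2: a[fast]=1=a[slow] dup, fast++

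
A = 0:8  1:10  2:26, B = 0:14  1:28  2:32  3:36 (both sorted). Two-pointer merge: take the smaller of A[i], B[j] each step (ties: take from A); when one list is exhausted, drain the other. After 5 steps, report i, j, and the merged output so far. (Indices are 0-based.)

i=3, j=2, merged so far=[8, 10, 14, 26, 28]

i=0 j=0: A[i]=8<=B[j]=14 take 8, i++
i=1 j=0: A[i]=10<=B[j]=14 take 10, i++
i=2 j=0: A[i]=26>B[j]=14 take 14, j++
i=2 j=1: A[i]=26<=B[j]=28 take 26, i++
i=3 j=1: A done, take B[j]=28, j++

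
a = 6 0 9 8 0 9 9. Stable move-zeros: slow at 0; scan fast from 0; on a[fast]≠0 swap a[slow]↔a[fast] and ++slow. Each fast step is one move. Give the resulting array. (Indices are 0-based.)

(s=0,f=0) a[fast]=6≠0 swap→a[0]=6 → slow++,fast++
(s=1,f=1) a[fast]=0 → fast++
(s=1,f=2) a[fast]=9≠0 swap→a[1]=9 → slow++,fast++
(s=2,f=3) a[fast]=8≠0 swap→a[2]=8 → slow++,fast++
(s=3,f=4) a[fast]=0 → fast++
(s=3,f=5) a[fast]=9≠0 swap→a[3]=9 → slow++,fast++
(s=4,f=6) a[fast]=9≠0 swap→a[4]=9 → slow++,fast++

[6, 9, 8, 9, 9, 0, 0]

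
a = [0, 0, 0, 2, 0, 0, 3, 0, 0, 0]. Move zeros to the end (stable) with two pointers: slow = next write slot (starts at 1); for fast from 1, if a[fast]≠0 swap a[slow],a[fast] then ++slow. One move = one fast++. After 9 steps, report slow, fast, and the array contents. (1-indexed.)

slow=3, fast=10, a=[2, 3, 0, 0, 0, 0, 0, 0, 0, 0]

(s=1,f=1) a[fast]=0 → fast++
(s=1,f=2) a[fast]=0 → fast++
(s=1,f=3) a[fast]=0 → fast++
(s=1,f=4) a[fast]=2≠0 swap→a[1]=2 → slow++,fast++
(s=2,f=5) a[fast]=0 → fast++
(s=2,f=6) a[fast]=0 → fast++
(s=2,f=7) a[fast]=3≠0 swap→a[2]=3 → slow++,fast++
(s=3,f=8) a[fast]=0 → fast++
(s=3,f=9) a[fast]=0 → fast++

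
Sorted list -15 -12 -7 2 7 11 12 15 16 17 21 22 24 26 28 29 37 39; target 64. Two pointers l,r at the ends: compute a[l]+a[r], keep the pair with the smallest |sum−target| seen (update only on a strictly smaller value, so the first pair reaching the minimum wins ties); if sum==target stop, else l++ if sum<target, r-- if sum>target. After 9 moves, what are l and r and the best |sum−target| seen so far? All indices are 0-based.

l=9, r=17, best |Δ|=9

l=0 r=17: -15+39=24 d=40 *, l++
l=1 r=17: -12+39=27 d=37 *, l++
l=2 r=17: -7+39=32 d=32 *, l++
l=3 r=17: 2+39=41 d=23 *, l++
l=4 r=17: 7+39=46 d=18 *, l++
l=5 r=17: 11+39=50 d=14 *, l++
l=6 r=17: 12+39=51 d=13 *, l++
l=7 r=17: 15+39=54 d=10 *, l++
l=8 r=17: 16+39=55 d=9 *, l++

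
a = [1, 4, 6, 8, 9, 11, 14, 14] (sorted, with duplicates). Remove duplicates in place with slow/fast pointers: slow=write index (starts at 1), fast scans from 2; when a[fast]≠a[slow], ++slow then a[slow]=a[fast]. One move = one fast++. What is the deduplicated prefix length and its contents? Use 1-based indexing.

length 7; prefix = [1, 4, 6, 8, 9, 11, 14]

(s=1,f=2) a[fast]=4≠a[slow]=1 write a[2]=4 → slow++,fast++
(s=2,f=3) a[fast]=6≠a[slow]=4 write a[3]=6 → slow++,fast++
(s=3,f=4) a[fast]=8≠a[slow]=6 write a[4]=8 → slow++,fast++
(s=4,f=5) a[fast]=9≠a[slow]=8 write a[5]=9 → slow++,fast++
(s=5,f=6) a[fast]=11≠a[slow]=9 write a[6]=11 → slow++,fast++
(s=6,f=7) a[fast]=14≠a[slow]=11 write a[7]=14 → slow++,fast++
(s=7,f=8) a[fast]=14=a[slow] dup → fast++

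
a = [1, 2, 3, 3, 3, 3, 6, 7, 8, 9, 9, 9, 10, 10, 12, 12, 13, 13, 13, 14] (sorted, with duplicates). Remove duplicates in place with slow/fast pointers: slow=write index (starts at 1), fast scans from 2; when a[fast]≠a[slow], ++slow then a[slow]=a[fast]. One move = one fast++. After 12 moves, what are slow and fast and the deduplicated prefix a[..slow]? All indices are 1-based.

slow=1 fast=2: a[fast]=2≠a[slow]=1 write a[2]=2, slow++,fast++
slow=2 fast=3: a[fast]=3≠a[slow]=2 write a[3]=3, slow++,fast++
slow=3 fast=4: a[fast]=3=a[slow] dup, fast++
slow=3 fast=5: a[fast]=3=a[slow] dup, fast++
slow=3 fast=6: a[fast]=3=a[slow] dup, fast++
slow=3 fast=7: a[fast]=6≠a[slow]=3 write a[4]=6, slow++,fast++
slow=4 fast=8: a[fast]=7≠a[slow]=6 write a[5]=7, slow++,fast++
slow=5 fast=9: a[fast]=8≠a[slow]=7 write a[6]=8, slow++,fast++
slow=6 fast=10: a[fast]=9≠a[slow]=8 write a[7]=9, slow++,fast++
slow=7 fast=11: a[fast]=9=a[slow] dup, fast++
slow=7 fast=12: a[fast]=9=a[slow] dup, fast++
slow=7 fast=13: a[fast]=10≠a[slow]=9 write a[8]=10, slow++,fast++

slow=8, fast=14, prefix=[1, 2, 3, 6, 7, 8, 9, 10]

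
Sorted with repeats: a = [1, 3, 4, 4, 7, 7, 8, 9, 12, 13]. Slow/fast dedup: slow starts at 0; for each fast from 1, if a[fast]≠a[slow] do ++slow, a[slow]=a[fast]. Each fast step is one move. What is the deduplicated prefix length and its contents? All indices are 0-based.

length 8; prefix = [1, 3, 4, 7, 8, 9, 12, 13]

(s=0,f=1) a[fast]=3≠a[slow]=1 write a[1]=3 → slow++,fast++
(s=1,f=2) a[fast]=4≠a[slow]=3 write a[2]=4 → slow++,fast++
(s=2,f=3) a[fast]=4=a[slow] dup → fast++
(s=2,f=4) a[fast]=7≠a[slow]=4 write a[3]=7 → slow++,fast++
(s=3,f=5) a[fast]=7=a[slow] dup → fast++
(s=3,f=6) a[fast]=8≠a[slow]=7 write a[4]=8 → slow++,fast++
(s=4,f=7) a[fast]=9≠a[slow]=8 write a[5]=9 → slow++,fast++
(s=5,f=8) a[fast]=12≠a[slow]=9 write a[6]=12 → slow++,fast++
(s=6,f=9) a[fast]=13≠a[slow]=12 write a[7]=13 → slow++,fast++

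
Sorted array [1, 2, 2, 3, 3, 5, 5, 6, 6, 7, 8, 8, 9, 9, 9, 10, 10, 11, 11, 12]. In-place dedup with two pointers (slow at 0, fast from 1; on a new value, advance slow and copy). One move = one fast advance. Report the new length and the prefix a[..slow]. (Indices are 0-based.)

length 11; prefix = [1, 2, 3, 5, 6, 7, 8, 9, 10, 11, 12]

slow=0 fast=1: a[fast]=2≠a[slow]=1 write a[1]=2, slow++,fast++
slow=1 fast=2: a[fast]=2=a[slow] dup, fast++
slow=1 fast=3: a[fast]=3≠a[slow]=2 write a[2]=3, slow++,fast++
slow=2 fast=4: a[fast]=3=a[slow] dup, fast++
slow=2 fast=5: a[fast]=5≠a[slow]=3 write a[3]=5, slow++,fast++
slow=3 fast=6: a[fast]=5=a[slow] dup, fast++
slow=3 fast=7: a[fast]=6≠a[slow]=5 write a[4]=6, slow++,fast++
slow=4 fast=8: a[fast]=6=a[slow] dup, fast++
slow=4 fast=9: a[fast]=7≠a[slow]=6 write a[5]=7, slow++,fast++
slow=5 fast=10: a[fast]=8≠a[slow]=7 write a[6]=8, slow++,fast++
slow=6 fast=11: a[fast]=8=a[slow] dup, fast++
slow=6 fast=12: a[fast]=9≠a[slow]=8 write a[7]=9, slow++,fast++
slow=7 fast=13: a[fast]=9=a[slow] dup, fast++
slow=7 fast=14: a[fast]=9=a[slow] dup, fast++
slow=7 fast=15: a[fast]=10≠a[slow]=9 write a[8]=10, slow++,fast++
slow=8 fast=16: a[fast]=10=a[slow] dup, fast++
slow=8 fast=17: a[fast]=11≠a[slow]=10 write a[9]=11, slow++,fast++
slow=9 fast=18: a[fast]=11=a[slow] dup, fast++
slow=9 fast=19: a[fast]=12≠a[slow]=11 write a[10]=12, slow++,fast++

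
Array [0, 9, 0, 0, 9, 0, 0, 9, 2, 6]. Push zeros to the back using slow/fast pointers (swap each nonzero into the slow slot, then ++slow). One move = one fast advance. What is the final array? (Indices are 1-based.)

[9, 9, 9, 2, 6, 0, 0, 0, 0, 0]

slow=1 fast=1: a[fast]=0, fast++
slow=1 fast=2: a[fast]=9≠0 swap→a[1]=9, slow++,fast++
slow=2 fast=3: a[fast]=0, fast++
slow=2 fast=4: a[fast]=0, fast++
slow=2 fast=5: a[fast]=9≠0 swap→a[2]=9, slow++,fast++
slow=3 fast=6: a[fast]=0, fast++
slow=3 fast=7: a[fast]=0, fast++
slow=3 fast=8: a[fast]=9≠0 swap→a[3]=9, slow++,fast++
slow=4 fast=9: a[fast]=2≠0 swap→a[4]=2, slow++,fast++
slow=5 fast=10: a[fast]=6≠0 swap→a[5]=6, slow++,fast++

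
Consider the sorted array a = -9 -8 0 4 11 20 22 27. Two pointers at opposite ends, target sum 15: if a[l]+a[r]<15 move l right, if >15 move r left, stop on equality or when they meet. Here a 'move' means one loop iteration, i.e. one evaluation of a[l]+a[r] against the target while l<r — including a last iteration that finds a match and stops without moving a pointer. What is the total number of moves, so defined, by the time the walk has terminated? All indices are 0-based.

7 moves

[0,7] -9+27=18 >15 → r--
[0,6] -9+22=13 <15 → l++
[1,6] -8+22=14 <15 → l++
[2,6] 0+22=22 >15 → r--
[2,5] 0+20=20 >15 → r--
[2,4] 0+11=11 <15 → l++
[3,4] 4+11=15 → found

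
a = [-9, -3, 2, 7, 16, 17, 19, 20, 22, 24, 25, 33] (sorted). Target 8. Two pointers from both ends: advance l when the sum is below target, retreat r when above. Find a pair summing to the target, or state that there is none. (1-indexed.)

(-9, 17)

l=1 r=12: -9+33=24 >8, r--
l=1 r=11: -9+25=16 >8, r--
l=1 r=10: -9+24=15 >8, r--
l=1 r=9: -9+22=13 >8, r--
l=1 r=8: -9+20=11 >8, r--
l=1 r=7: -9+19=10 >8, r--
l=1 r=6: -9+17=8, found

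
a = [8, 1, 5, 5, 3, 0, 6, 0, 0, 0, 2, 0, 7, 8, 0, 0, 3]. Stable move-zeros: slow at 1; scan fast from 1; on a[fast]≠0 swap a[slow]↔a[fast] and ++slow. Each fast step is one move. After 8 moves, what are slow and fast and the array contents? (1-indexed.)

(s=1,f=1) a[fast]=8≠0 swap→a[1]=8 → slow++,fast++
(s=2,f=2) a[fast]=1≠0 swap→a[2]=1 → slow++,fast++
(s=3,f=3) a[fast]=5≠0 swap→a[3]=5 → slow++,fast++
(s=4,f=4) a[fast]=5≠0 swap→a[4]=5 → slow++,fast++
(s=5,f=5) a[fast]=3≠0 swap→a[5]=3 → slow++,fast++
(s=6,f=6) a[fast]=0 → fast++
(s=6,f=7) a[fast]=6≠0 swap→a[6]=6 → slow++,fast++
(s=7,f=8) a[fast]=0 → fast++

slow=7, fast=9, a=[8, 1, 5, 5, 3, 6, 0, 0, 0, 0, 2, 0, 7, 8, 0, 0, 3]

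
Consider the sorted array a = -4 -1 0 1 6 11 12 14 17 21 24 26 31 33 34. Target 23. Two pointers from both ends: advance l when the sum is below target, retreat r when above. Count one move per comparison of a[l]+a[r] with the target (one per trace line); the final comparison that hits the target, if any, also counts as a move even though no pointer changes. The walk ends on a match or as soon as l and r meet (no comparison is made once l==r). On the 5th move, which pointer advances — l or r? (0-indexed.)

l=0 r=14: -4+34=30 >23, r--
l=0 r=13: -4+33=29 >23, r--
l=0 r=12: -4+31=27 >23, r--
l=0 r=11: -4+26=22 <23, l++
l=1 r=11: -1+26=25 >23, r--

r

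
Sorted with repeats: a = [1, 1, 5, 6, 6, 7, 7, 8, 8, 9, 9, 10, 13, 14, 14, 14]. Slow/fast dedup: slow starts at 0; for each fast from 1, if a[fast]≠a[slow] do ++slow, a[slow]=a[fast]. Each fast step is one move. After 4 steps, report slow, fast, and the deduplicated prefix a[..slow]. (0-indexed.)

slow=0 fast=1: a[fast]=1=a[slow] dup, fast++
slow=0 fast=2: a[fast]=5≠a[slow]=1 write a[1]=5, slow++,fast++
slow=1 fast=3: a[fast]=6≠a[slow]=5 write a[2]=6, slow++,fast++
slow=2 fast=4: a[fast]=6=a[slow] dup, fast++

slow=2, fast=5, prefix=[1, 5, 6]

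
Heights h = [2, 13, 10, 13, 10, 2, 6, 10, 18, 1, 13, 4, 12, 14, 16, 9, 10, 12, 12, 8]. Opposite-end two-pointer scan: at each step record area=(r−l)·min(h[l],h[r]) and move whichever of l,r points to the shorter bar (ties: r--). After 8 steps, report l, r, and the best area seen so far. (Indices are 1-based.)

l=4, r=15, best area=204

[1,20] min(2,8)*19=38 best=38 * → l++
[2,20] min(13,8)*18=144 best=144 * → r--
[2,19] min(13,12)*17=204 best=204 * → r--
[2,18] min(13,12)*16=192 best=204 → r--
[2,17] min(13,10)*15=150 best=204 → r--
[2,16] min(13,9)*14=126 best=204 → r--
[2,15] min(13,16)*13=169 best=204 → l++
[3,15] min(10,16)*12=120 best=204 → l++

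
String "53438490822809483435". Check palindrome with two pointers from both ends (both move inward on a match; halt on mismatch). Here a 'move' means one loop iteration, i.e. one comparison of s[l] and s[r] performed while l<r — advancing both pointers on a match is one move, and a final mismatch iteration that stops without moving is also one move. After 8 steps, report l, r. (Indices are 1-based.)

l=9, r=12

l=1 r=20: '5'=='5', l++,r--
l=2 r=19: '3'=='3', l++,r--
l=3 r=18: '4'=='4', l++,r--
l=4 r=17: '3'=='3', l++,r--
l=5 r=16: '8'=='8', l++,r--
l=6 r=15: '4'=='4', l++,r--
l=7 r=14: '9'=='9', l++,r--
l=8 r=13: '0'=='0', l++,r--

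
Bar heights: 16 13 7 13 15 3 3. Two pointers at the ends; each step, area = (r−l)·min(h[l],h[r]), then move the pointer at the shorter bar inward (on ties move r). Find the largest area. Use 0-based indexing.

[0,6] min(16,3)*6=18 best=18 * → r--
[0,5] min(16,3)*5=15 best=18 → r--
[0,4] min(16,15)*4=60 best=60 * → r--
[0,3] min(16,13)*3=39 best=60 → r--
[0,2] min(16,7)*2=14 best=60 → r--
[0,1] min(16,13)*1=13 best=60 → r--

max area = 60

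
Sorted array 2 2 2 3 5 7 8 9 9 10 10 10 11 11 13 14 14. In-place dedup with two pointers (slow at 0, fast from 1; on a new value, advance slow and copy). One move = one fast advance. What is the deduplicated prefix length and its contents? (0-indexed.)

(s=0,f=1) a[fast]=2=a[slow] dup → fast++
(s=0,f=2) a[fast]=2=a[slow] dup → fast++
(s=0,f=3) a[fast]=3≠a[slow]=2 write a[1]=3 → slow++,fast++
(s=1,f=4) a[fast]=5≠a[slow]=3 write a[2]=5 → slow++,fast++
(s=2,f=5) a[fast]=7≠a[slow]=5 write a[3]=7 → slow++,fast++
(s=3,f=6) a[fast]=8≠a[slow]=7 write a[4]=8 → slow++,fast++
(s=4,f=7) a[fast]=9≠a[slow]=8 write a[5]=9 → slow++,fast++
(s=5,f=8) a[fast]=9=a[slow] dup → fast++
(s=5,f=9) a[fast]=10≠a[slow]=9 write a[6]=10 → slow++,fast++
(s=6,f=10) a[fast]=10=a[slow] dup → fast++
(s=6,f=11) a[fast]=10=a[slow] dup → fast++
(s=6,f=12) a[fast]=11≠a[slow]=10 write a[7]=11 → slow++,fast++
(s=7,f=13) a[fast]=11=a[slow] dup → fast++
(s=7,f=14) a[fast]=13≠a[slow]=11 write a[8]=13 → slow++,fast++
(s=8,f=15) a[fast]=14≠a[slow]=13 write a[9]=14 → slow++,fast++
(s=9,f=16) a[fast]=14=a[slow] dup → fast++

length 10; prefix = [2, 3, 5, 7, 8, 9, 10, 11, 13, 14]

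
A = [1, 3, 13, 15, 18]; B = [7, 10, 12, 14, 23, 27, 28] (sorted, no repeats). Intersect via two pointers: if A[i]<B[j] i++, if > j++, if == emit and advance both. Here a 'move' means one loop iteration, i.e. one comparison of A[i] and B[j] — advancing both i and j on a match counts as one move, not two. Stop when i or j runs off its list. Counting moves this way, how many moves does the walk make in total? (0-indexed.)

[i=0,j=0] 1<7 → i++
[i=1,j=0] 3<7 → i++
[i=2,j=0] 13>7 → j++
[i=2,j=1] 13>10 → j++
[i=2,j=2] 13>12 → j++
[i=2,j=3] 13<14 → i++
[i=3,j=3] 15>14 → j++
[i=3,j=4] 15<23 → i++
[i=4,j=4] 18<23 → i++

9 moves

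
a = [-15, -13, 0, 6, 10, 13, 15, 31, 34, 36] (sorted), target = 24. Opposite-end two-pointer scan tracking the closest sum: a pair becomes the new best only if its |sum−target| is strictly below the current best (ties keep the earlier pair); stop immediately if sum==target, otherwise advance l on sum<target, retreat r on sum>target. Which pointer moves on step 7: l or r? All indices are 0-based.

l=0 r=9: -15+36=21 d=3 *, l++
l=1 r=9: -13+36=23 d=1 *, l++
l=2 r=9: 0+36=36 d=12, r--
l=2 r=8: 0+34=34 d=10, r--
l=2 r=7: 0+31=31 d=7, r--
l=2 r=6: 0+15=15 d=9, l++
l=3 r=6: 6+15=21 d=3, l++

l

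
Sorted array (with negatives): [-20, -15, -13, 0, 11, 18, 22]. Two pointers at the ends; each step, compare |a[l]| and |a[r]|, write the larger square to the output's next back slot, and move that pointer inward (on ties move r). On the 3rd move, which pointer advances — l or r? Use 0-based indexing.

r

[0,6] |-20|<=|22| out[6]=484 → r--
[0,5] |-20|>|18| out[5]=400 → l++
[1,5] |-15|<=|18| out[4]=324 → r--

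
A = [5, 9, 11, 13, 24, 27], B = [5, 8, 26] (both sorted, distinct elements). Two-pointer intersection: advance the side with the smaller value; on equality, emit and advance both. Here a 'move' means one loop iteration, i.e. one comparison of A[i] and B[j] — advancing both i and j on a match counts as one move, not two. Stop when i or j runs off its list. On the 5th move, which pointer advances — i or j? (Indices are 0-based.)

i=0 j=0: 5==5 emit, i++,j++
i=1 j=1: 9>8, j++
i=1 j=2: 9<26, i++
i=2 j=2: 11<26, i++
i=3 j=2: 13<26, i++

i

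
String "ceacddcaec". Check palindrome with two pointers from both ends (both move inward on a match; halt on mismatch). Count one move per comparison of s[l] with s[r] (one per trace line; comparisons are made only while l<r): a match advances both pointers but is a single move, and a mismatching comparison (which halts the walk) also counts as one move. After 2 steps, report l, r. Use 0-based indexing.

l=2, r=7

[0,9] 'c'=='c' → l++,r--
[1,8] 'e'=='e' → l++,r--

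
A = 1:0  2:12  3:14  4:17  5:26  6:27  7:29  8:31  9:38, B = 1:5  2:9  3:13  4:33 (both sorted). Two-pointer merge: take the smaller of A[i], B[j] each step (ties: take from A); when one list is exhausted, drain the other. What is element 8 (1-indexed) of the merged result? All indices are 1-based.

[i=1,j=1] A[i]=0<=B[j]=5 take 0 → i++
[i=2,j=1] A[i]=12>B[j]=5 take 5 → j++
[i=2,j=2] A[i]=12>B[j]=9 take 9 → j++
[i=2,j=3] A[i]=12<=B[j]=13 take 12 → i++
[i=3,j=3] A[i]=14>B[j]=13 take 13 → j++
[i=3,j=4] A[i]=14<=B[j]=33 take 14 → i++
[i=4,j=4] A[i]=17<=B[j]=33 take 17 → i++
[i=5,j=4] A[i]=26<=B[j]=33 take 26 → i++
[i=6,j=4] A[i]=27<=B[j]=33 take 27 → i++
[i=7,j=4] A[i]=29<=B[j]=33 take 29 → i++
[i=8,j=4] A[i]=31<=B[j]=33 take 31 → i++
[i=9,j=4] A[i]=38>B[j]=33 take 33 → j++
[i=9,j=5] B done, take A[i]=38 → i++

merged[8] = 26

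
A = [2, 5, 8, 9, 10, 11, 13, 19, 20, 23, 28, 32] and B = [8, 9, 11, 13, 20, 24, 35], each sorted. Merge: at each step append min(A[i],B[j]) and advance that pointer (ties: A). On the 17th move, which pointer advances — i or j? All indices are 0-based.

i=0 j=0: A[i]=2<=B[j]=8 take 2, i++
i=1 j=0: A[i]=5<=B[j]=8 take 5, i++
i=2 j=0: A[i]=8<=B[j]=8 take 8, i++
i=3 j=0: A[i]=9>B[j]=8 take 8, j++
i=3 j=1: A[i]=9<=B[j]=9 take 9, i++
i=4 j=1: A[i]=10>B[j]=9 take 9, j++
i=4 j=2: A[i]=10<=B[j]=11 take 10, i++
i=5 j=2: A[i]=11<=B[j]=11 take 11, i++
i=6 j=2: A[i]=13>B[j]=11 take 11, j++
i=6 j=3: A[i]=13<=B[j]=13 take 13, i++
i=7 j=3: A[i]=19>B[j]=13 take 13, j++
i=7 j=4: A[i]=19<=B[j]=20 take 19, i++
i=8 j=4: A[i]=20<=B[j]=20 take 20, i++
i=9 j=4: A[i]=23>B[j]=20 take 20, j++
i=9 j=5: A[i]=23<=B[j]=24 take 23, i++
i=10 j=5: A[i]=28>B[j]=24 take 24, j++
i=10 j=6: A[i]=28<=B[j]=35 take 28, i++

i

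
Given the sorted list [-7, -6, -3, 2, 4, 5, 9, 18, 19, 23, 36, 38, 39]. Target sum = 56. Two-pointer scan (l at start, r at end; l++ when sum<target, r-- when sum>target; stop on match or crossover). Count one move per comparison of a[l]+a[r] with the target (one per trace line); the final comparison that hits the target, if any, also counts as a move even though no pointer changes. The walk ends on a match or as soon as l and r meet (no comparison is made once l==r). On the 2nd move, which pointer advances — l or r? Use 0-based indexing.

l=0 r=12: -7+39=32 <56, l++
l=1 r=12: -6+39=33 <56, l++

l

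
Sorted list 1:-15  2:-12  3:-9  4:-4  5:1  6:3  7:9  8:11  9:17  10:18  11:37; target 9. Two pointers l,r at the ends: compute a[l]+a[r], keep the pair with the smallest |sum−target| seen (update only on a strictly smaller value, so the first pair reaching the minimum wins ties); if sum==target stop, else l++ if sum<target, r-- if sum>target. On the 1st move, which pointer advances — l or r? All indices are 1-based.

r

l=1 r=11: -15+37=22 d=13 *, r--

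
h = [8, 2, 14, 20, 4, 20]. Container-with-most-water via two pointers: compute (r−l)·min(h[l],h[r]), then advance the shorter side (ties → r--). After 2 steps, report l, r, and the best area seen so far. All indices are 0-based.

[0,5] min(8,20)*5=40 best=40 * → l++
[1,5] min(2,20)*4=8 best=40 → l++

l=2, r=5, best area=40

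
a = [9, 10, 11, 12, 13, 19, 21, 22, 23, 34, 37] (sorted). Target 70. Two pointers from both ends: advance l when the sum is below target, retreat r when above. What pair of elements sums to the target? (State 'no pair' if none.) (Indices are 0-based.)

no pair

[0,10] 9+37=46 <70 → l++
[1,10] 10+37=47 <70 → l++
[2,10] 11+37=48 <70 → l++
[3,10] 12+37=49 <70 → l++
[4,10] 13+37=50 <70 → l++
[5,10] 19+37=56 <70 → l++
[6,10] 21+37=58 <70 → l++
[7,10] 22+37=59 <70 → l++
[8,10] 23+37=60 <70 → l++
[9,10] 34+37=71 >70 → r--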